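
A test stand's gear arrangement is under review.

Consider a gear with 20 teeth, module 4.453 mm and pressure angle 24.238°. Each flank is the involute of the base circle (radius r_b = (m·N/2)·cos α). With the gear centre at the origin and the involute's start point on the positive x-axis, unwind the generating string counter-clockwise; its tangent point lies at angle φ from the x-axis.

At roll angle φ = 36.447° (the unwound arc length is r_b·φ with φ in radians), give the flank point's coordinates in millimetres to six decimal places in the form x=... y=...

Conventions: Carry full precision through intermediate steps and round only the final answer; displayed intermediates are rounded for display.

x=48.007312 y=3.344990

topology: single-mesh involute geometry — m = 4.453, N = 20
pitch radius r_p = m·N/2 = 4.453·20/2 = 44.530000
base radius r_b = r_p·cos α = 44.530000·cos 24.238° = 40.604593
roll angle φ = 36.447° = 0.63612015 rad
x = r_b·(cos φ + φ·sin φ) = 48.007312
y = r_b·(sin φ − φ·cos φ) = 3.344990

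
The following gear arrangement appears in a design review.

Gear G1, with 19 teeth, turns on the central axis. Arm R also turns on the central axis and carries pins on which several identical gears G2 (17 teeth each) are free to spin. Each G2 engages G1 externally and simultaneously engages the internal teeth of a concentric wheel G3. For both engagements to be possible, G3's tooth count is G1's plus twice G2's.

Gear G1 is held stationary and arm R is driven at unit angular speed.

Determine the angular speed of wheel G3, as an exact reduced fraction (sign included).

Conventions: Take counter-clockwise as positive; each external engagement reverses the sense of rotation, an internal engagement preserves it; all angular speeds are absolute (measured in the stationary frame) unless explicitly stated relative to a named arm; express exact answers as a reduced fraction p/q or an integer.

class = planetary set [G3 = 19+2·17 = 53; Willis about the carrier]
ring teeth: 19 + 2·17 = 53
19(ω_sun−ω_arm) = −53(ω_ring−ω_arm),  ω_sun = 0, ω_arm = 1
ω_ring = 1 − (19/53)(0−1) = 72/53
exact speed ratio = 72/53

72/53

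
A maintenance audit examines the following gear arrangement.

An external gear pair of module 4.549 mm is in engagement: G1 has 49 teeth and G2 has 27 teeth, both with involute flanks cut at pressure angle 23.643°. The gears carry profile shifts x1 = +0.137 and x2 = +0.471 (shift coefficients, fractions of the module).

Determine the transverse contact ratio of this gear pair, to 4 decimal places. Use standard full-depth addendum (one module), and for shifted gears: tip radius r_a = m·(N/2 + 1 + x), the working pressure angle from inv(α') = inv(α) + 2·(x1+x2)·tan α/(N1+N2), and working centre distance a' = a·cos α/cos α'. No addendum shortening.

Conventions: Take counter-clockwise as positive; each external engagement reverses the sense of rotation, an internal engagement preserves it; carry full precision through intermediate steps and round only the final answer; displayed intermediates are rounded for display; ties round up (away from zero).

1.4536

topology: single-mesh involute geometry — m = 4.549, 49T/27T pair
base radii: r_b1 = 102.095569, r_b2 = 56.256742
tip radii: r_a1 = 116.622713, r_a2 = 68.103079
inv(α') = inv(23.643°) + 2·(+0.137+0.471)·tan α/(49+27) = 0.03213963  ⇒  α' = 25.55603°
a' = a·cos α / cos α' = 172.8620·cos 23.643°/cos 25.55603° = 175.525007
action lengths: √(r_a1²−r_b1²) = 56.368004, √(r_a2²−r_b2²) = 38.382396
base pitch p_b = π·m·cos α = 13.091538
CR = (56.368004 + 38.382396 − 175.525007·sin 25.55603°)/13.091538 = 1.453613
contact ratio ≈ 1.4536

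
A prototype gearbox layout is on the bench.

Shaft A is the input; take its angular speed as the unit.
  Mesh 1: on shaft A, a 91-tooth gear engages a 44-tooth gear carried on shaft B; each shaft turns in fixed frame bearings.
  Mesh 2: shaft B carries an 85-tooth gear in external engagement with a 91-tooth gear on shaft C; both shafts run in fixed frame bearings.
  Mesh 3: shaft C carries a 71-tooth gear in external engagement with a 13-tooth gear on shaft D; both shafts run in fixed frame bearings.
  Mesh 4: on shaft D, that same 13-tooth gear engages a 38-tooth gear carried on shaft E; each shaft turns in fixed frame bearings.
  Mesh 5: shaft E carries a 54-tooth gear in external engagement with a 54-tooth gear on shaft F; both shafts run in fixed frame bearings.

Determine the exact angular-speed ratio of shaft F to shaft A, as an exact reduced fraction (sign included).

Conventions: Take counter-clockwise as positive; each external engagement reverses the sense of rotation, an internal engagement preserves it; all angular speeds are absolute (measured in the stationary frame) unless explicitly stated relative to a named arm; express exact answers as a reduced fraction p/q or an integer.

-6035/1672

class = fixed-axis compound train [5 meshes; 5 ratios multiply, 5 sense flips]
mesh 1 [91T→44T]: running ratio 91/44, sense −
mesh 2 [85T→91T]: running ratio 85/44, sense +
mesh 3 [71T→13T]: running ratio 6035/572, sense −
mesh 4 [13T→38T]: running ratio 6035/1672, sense +
mesh 5 [54T→54T]: running ratio 6035/1672, sense −
ω_out/ω_in = -6035/1672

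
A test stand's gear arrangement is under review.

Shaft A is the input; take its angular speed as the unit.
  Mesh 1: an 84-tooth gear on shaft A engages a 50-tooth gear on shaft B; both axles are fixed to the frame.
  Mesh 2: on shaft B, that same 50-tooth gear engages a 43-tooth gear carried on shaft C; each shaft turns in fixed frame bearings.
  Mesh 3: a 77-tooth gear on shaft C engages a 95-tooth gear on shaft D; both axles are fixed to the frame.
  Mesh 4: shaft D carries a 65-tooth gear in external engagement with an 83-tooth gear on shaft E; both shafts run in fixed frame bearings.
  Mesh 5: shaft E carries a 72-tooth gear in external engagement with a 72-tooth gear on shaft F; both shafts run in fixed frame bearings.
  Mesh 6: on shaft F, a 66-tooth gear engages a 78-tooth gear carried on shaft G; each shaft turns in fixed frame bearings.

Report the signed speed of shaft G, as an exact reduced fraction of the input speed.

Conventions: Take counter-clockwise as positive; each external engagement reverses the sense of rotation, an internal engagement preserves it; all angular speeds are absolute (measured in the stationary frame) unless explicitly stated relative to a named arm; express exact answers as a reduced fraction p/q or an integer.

6-mesh fixed-axis compound train (all bearings frame-fixed)
mesh 1 [84T→50T]: |ω|/ω_in = 1×84/50 = 42/25, sense flips to −
mesh 2 [50T→43T]: |ω|/ω_in = (42/25)×50/43 = 84/43, sense flips to +
mesh 3 [77T→95T]: |ω|/ω_in = (84/43)×77/95 = 6468/4085, sense flips to −
mesh 4 [65T→83T]: |ω|/ω_in = (6468/4085)×65/83 = 84084/67811, sense flips to +
mesh 5 [72T→72T]: |ω|/ω_in = (84084/67811)×72/72 = 84084/67811, sense flips to −
mesh 6 [66T→78T]: |ω|/ω_in = (84084/67811)×66/78 = 71148/67811, sense flips to +
signed output speed (× input speed) = 71148/67811

71148/67811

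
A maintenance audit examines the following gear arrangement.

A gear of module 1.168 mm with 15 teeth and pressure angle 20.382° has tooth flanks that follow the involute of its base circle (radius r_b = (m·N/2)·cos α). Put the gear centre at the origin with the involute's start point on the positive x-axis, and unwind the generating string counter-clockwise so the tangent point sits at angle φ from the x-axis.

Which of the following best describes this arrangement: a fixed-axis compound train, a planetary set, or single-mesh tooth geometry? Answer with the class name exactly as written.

single-mesh tooth geometry

topology: single-mesh involute geometry — m = 1.168, N = 15
classification: single-mesh tooth geometry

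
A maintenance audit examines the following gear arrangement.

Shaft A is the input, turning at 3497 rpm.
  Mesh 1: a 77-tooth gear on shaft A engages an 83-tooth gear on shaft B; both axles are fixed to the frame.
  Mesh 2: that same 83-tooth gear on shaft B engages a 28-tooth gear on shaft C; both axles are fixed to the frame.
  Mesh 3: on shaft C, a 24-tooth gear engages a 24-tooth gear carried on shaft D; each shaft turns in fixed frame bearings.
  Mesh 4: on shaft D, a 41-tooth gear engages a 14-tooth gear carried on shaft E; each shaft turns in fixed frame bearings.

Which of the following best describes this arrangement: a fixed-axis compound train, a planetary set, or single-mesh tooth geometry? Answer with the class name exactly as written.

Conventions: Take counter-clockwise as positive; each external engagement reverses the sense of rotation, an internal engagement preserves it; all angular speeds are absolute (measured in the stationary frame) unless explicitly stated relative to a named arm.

4-mesh fixed-axis compound train (all bearings frame-fixed)
classification: fixed-axis compound train

fixed-axis compound train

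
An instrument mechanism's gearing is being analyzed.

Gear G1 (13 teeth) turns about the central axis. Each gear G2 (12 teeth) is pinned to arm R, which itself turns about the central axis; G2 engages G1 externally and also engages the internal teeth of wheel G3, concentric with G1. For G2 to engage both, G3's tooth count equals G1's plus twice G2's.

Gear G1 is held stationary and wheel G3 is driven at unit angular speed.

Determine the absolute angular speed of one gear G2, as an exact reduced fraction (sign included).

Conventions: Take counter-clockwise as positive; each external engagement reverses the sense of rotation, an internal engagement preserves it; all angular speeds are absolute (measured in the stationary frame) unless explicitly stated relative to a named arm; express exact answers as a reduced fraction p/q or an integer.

37/24

planetary set (13T centre, 12T on arm, 37T internal) — Willis relation
ring teeth: 13 + 2·12 = 37
13(ω_sun−ω_arm) = −37(ω_ring−ω_arm),  ω_sun = 0, ω_ring = 1
13(0−ω_arm) = −37(1−ω_arm)  ⇒  50·ω_arm = 37  ⇒  ω_arm = 37/50
sun–planet mesh: 13·(0−37/50) = −12·(ω_p−ω_arm)  ⇒  ω_p−ω_arm = 481/600
ω_p = 37/50 + 481/600 = 37/24
exact speed ratio = 37/24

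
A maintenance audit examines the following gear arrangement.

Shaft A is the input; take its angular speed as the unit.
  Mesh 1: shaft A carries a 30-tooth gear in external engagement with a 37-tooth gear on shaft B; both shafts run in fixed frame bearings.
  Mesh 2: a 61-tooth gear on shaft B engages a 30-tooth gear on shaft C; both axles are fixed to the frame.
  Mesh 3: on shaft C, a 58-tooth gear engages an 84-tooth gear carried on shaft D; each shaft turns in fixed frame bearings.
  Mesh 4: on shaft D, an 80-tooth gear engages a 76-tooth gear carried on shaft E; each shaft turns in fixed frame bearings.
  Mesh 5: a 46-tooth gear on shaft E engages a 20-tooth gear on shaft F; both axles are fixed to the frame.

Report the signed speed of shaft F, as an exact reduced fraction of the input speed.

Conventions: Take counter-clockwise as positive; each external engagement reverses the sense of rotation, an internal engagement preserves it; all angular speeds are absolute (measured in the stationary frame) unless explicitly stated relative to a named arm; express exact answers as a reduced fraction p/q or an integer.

5-mesh fixed-axis compound train (all bearings frame-fixed)
mesh 1 [30T→37T]: |ω|/ω_in = 1×30/37 = 30/37, sense flips to −
mesh 2 [61T→30T]: |ω|/ω_in = (30/37)×61/30 = 61/37, sense flips to +
mesh 3 [58T→84T]: |ω|/ω_in = (61/37)×58/84 = 1769/1554, sense flips to −
mesh 4 [80T→76T]: |ω|/ω_in = (1769/1554)×80/76 = 17690/14763, sense flips to +
mesh 5 [46T→20T]: |ω|/ω_in = (17690/14763)×46/20 = 40687/14763, sense flips to −
signed output speed (× input speed) = -40687/14763

-40687/14763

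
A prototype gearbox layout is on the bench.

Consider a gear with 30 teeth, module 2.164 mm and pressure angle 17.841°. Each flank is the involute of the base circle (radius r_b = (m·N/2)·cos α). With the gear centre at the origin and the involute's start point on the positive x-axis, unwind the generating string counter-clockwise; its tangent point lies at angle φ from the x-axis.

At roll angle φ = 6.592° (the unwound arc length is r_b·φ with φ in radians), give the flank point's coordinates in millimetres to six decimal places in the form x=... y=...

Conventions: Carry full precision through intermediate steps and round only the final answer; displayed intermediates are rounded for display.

recognized (one wheel, involute flank): single-mesh tooth geometry, m = 2.164, N = 30
pitch radius r_p = m·N/2 = 2.164·30/2 = 32.460000
base radius r_b = r_p·cos α = 32.460000·cos 17.841° = 30.899012
roll angle φ = 6.592° = 0.11505210 rad
x = r_b·(cos φ + φ·sin φ) = 31.102840
y = r_b·(sin φ − φ·cos φ) = 0.015665

x=31.102840 y=0.015665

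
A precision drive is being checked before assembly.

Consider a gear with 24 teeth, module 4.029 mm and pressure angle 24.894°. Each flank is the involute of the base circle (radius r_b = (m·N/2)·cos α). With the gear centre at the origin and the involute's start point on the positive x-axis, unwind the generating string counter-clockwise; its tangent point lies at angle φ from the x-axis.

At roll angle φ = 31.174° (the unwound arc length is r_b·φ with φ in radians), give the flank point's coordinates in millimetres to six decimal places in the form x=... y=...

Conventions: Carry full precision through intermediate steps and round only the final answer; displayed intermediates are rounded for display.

recognized (one wheel, involute flank): single-mesh tooth geometry, m = 4.029, N = 24
pitch radius r_p = m·N/2 = 4.029·24/2 = 48.348000
base radius r_b = r_p·cos α = 48.348000·cos 24.894° = 43.855895
roll angle φ = 31.174° = 0.54408894 rad
x = r_b·(cos φ + φ·sin φ) = 49.874713
y = r_b·(sin φ − φ·cos φ) = 2.285625

x=49.874713 y=2.285625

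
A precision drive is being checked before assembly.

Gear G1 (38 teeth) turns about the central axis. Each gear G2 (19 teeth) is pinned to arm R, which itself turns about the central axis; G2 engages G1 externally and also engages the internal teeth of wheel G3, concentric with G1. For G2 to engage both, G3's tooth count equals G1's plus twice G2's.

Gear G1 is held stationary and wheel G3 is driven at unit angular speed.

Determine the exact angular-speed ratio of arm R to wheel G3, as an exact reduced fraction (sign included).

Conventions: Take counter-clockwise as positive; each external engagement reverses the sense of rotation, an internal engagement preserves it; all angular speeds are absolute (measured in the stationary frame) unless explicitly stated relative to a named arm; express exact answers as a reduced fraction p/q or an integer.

2/3

class = planetary set [G3 = 38+2·19 = 76; Willis about the carrier]
ring teeth: 38 + 2·19 = 76
38(ω_sun−ω_arm) = −76(ω_ring−ω_arm),  ω_sun = 0, ω_ring = 1
38(0−ω_arm) = −76(1−ω_arm)  ⇒  114·ω_arm = 76  ⇒  ω_arm = 2/3
ω_out/ω_in = 2/3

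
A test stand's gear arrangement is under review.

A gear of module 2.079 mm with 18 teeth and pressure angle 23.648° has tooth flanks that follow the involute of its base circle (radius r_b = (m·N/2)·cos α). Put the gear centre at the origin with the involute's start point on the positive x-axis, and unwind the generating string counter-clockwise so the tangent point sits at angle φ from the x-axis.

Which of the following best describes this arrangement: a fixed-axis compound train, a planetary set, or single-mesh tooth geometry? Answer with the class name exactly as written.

topology: single-mesh involute geometry — m = 2.079, N = 18
classification: single-mesh tooth geometry

single-mesh tooth geometry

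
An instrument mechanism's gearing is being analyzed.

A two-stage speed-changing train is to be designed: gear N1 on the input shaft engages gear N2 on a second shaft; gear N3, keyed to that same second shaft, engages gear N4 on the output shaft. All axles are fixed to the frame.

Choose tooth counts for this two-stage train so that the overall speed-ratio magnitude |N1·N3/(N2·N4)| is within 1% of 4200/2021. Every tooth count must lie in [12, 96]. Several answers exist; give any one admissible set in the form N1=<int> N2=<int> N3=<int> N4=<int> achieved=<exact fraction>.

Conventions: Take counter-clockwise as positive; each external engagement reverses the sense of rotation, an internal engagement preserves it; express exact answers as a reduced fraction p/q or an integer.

N1=50 N2=43 N3=84 N4=47 achieved=4200/2021

class = fixed-axis compound train [2-stage, 4200/2021 wanted]
target = 4200/2021 in lowest terms: an exact hit needs N1·N3 = k·4200 and N2·N4 = k·2021 for one integer k, every count in [12, 96]; additionally prefer no 1:1 stage (N1 ≠ N2, N3 ≠ N4)
k = 1: N1·N3 = 4200 = 50·84, N2·N4 = 2021 = 43·47
achieved = 50·84/(43·47) = 4200/2021; |achieved − target| = 0 ≤ 42/2021 ✓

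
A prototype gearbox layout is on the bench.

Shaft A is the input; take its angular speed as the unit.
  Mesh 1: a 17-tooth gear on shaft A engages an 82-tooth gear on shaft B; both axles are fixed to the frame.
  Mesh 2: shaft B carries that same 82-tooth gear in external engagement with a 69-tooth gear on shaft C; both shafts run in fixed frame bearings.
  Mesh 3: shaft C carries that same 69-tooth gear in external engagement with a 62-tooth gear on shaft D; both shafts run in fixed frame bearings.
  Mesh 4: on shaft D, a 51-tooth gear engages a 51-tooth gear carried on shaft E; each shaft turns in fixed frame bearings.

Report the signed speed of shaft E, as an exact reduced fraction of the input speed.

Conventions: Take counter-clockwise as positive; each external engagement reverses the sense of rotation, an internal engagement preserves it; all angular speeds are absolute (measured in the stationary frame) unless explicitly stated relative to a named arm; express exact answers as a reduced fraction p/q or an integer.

4-mesh fixed-axis compound train (all bearings frame-fixed)
mesh 1 [17T→82T]: |ω|/ω_in = 1×17/82 = 17/82, sense flips to −
mesh 2 [82T→69T]: |ω|/ω_in = (17/82)×82/69 = 17/69, sense flips to +
mesh 3 [69T→62T]: |ω|/ω_in = (17/69)×69/62 = 17/62, sense flips to −
mesh 4 [51T→51T]: |ω|/ω_in = (17/62)×51/51 = 17/62, sense flips to +
signed output speed (× input speed) = 17/62

17/62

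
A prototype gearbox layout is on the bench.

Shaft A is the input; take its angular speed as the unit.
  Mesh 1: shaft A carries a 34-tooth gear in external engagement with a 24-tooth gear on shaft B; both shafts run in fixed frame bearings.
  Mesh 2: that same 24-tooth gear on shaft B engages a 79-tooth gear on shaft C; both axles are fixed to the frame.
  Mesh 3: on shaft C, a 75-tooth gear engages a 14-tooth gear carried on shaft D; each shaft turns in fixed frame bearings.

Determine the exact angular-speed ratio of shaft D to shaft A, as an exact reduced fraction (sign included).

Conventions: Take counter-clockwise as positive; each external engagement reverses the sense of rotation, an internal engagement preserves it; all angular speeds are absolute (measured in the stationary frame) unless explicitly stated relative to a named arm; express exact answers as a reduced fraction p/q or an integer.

class = fixed-axis compound train [3 meshes; 3 ratios multiply, 3 sense flips]
mesh 1 [34T→24T]: running ratio 17/12, sense −
mesh 2 [24T→79T]: running ratio 34/79, sense +
mesh 3 [75T→14T]: running ratio 1275/553, sense −
ω_out/ω_in = -1275/553

-1275/553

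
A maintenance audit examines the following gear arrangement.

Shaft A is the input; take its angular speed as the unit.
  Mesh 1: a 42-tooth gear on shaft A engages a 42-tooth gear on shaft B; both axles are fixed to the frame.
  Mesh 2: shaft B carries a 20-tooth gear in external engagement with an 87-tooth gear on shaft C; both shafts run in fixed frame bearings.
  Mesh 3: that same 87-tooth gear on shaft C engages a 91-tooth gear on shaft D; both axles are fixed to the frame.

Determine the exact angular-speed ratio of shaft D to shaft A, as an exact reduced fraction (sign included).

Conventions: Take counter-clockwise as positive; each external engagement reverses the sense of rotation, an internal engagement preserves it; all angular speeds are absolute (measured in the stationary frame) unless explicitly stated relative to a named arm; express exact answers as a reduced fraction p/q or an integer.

class = fixed-axis compound train [3 meshes; 3 ratios multiply, 3 sense flips]
mesh 1 [42T→42T]: running ratio 1, sense −
mesh 2 [20T→87T]: running ratio 20/87, sense +
mesh 3 [87T→91T]: running ratio 20/91, sense −
ω_out/ω_in = -20/91

-20/91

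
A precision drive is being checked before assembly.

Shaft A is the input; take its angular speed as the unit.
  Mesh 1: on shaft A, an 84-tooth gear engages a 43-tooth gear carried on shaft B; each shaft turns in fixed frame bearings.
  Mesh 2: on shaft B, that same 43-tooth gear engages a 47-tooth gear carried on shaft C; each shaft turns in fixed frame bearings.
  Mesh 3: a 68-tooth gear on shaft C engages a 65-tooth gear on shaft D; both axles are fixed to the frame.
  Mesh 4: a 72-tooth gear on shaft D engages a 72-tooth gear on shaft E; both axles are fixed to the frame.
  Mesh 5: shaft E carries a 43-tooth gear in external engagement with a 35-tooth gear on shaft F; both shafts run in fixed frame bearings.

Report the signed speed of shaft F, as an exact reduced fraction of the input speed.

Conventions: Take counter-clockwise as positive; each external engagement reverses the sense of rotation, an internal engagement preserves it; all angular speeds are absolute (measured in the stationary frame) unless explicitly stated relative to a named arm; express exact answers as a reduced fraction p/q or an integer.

5-mesh fixed-axis compound train (all bearings frame-fixed)
mesh 1 [84T→43T]: |ω|/ω_in = 1×84/43 = 84/43, sense flips to −
mesh 2 [43T→47T]: |ω|/ω_in = (84/43)×43/47 = 84/47, sense flips to +
mesh 3 [68T→65T]: |ω|/ω_in = (84/47)×68/65 = 5712/3055, sense flips to −
mesh 4 [72T→72T]: |ω|/ω_in = (5712/3055)×72/72 = 5712/3055, sense flips to +
mesh 5 [43T→35T]: |ω|/ω_in = (5712/3055)×43/35 = 35088/15275, sense flips to −
signed output speed (× input speed) = -35088/15275

-35088/15275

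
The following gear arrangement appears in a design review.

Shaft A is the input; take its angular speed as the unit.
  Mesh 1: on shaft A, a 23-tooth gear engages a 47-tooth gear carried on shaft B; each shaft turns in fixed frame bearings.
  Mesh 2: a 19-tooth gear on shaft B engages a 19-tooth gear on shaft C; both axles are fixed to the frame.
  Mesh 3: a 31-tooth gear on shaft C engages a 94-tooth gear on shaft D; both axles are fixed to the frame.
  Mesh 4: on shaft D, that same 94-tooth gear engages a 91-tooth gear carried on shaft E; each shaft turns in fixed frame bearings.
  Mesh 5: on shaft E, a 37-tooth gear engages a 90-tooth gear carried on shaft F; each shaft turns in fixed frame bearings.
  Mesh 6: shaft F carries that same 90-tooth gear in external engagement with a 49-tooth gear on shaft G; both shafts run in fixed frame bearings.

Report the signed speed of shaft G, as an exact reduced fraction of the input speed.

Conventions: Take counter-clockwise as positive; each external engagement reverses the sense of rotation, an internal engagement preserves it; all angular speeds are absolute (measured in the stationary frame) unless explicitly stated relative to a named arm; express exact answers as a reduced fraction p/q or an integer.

6-mesh fixed-axis compound train (all bearings frame-fixed)
mesh 1 [23T→47T]: |ω|/ω_in = 1×23/47 = 23/47, sense flips to −
mesh 2 [19T→19T]: |ω|/ω_in = (23/47)×19/19 = 23/47, sense flips to +
mesh 3 [31T→94T]: |ω|/ω_in = (23/47)×31/94 = 713/4418, sense flips to −
mesh 4 [94T→91T]: |ω|/ω_in = (713/4418)×94/91 = 713/4277, sense flips to +
mesh 5 [37T→90T]: |ω|/ω_in = (713/4277)×37/90 = 26381/384930, sense flips to −
mesh 6 [90T→49T]: |ω|/ω_in = (26381/384930)×90/49 = 26381/209573, sense flips to +
signed output speed (× input speed) = 26381/209573

26381/209573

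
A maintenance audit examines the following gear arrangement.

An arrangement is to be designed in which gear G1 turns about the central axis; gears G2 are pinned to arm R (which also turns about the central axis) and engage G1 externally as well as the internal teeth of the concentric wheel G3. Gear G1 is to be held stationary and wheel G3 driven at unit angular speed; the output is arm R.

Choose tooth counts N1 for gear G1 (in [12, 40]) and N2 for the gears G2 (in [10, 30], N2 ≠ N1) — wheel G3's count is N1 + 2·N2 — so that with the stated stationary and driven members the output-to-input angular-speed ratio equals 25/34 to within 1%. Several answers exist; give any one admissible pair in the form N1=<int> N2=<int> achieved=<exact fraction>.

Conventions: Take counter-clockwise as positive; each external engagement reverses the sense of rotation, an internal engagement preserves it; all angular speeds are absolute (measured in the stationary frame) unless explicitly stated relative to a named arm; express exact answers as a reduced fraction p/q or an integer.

design class (target 25/34): planetary set
Willis with ω_sun = 0: ω_arm/ω_ring = N3/(N1+N3); set equal to 25/34  ⇒  N3/N1 = (25/34)/(1 − 25/34) = 25/9
N3 = N1 + 2·N2  ⇒  N2/N1 = (N3/N1 − 1)/2 = (25/9 − 1)/2 = 8/9
smallest multiple with N1 ≥ 12 and N2 ≥ 10: k = 2  ⇒  N1 = 2·9 = 18, N2 = 2·8 = 16 (N1 ≤ 40, N2 ≤ 30, N2 ≠ N1 ✓), N3 = 18 + 2·16 = 50
check: N3/(N1+N3) with N1 = 18, N3 = 50 gives 25/34; |achieved − target| = 0 ≤ 1/136 ✓

N1=18 N2=16 achieved=25/34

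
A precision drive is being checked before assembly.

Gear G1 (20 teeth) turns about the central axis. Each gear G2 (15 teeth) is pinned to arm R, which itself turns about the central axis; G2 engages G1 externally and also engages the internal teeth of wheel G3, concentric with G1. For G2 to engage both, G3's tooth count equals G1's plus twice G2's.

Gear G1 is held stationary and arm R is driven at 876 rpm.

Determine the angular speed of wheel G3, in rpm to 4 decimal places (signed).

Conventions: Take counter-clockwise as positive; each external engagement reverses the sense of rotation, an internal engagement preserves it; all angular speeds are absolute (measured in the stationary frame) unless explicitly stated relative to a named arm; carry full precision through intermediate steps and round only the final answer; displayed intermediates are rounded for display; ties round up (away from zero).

+1226.4000 rpm

planetary set (20T centre, 15T on arm, 50T internal) — Willis relation
normalise by the input: solve with ω_arm = 1, then scale by 876 rpm
ring teeth: 20 + 2·15 = 50
20(ω_sun−ω_arm) = −50(ω_ring−ω_arm),  ω_sun = 0, ω_arm = 1
ω_ring = 1 − (20/50)(0−1) = 7/5
scale: ω_ring = 7/5 × 876 rpm = +1226.4000 rpm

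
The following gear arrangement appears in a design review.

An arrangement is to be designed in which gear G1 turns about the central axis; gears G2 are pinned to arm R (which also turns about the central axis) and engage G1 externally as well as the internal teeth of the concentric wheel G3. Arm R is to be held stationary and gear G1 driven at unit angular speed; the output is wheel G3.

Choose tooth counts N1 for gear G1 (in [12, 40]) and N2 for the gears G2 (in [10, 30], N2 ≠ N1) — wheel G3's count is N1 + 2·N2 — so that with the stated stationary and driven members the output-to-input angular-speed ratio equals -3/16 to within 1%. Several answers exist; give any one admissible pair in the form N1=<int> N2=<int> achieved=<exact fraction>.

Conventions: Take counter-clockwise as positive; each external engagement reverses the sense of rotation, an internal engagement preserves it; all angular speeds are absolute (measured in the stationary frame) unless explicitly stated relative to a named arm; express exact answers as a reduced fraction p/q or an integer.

N1=12 N2=26 achieved=-3/16

topology: planetary set — design target -3/16, arm = carrier (Willis)
Willis with ω_arm = 0: ω_ring/ω_sun = −N1/N3; set equal to -3/16  ⇒  N3/N1 = −1/(-3/16) = 16/3
N3 = N1 + 2·N2  ⇒  N2/N1 = (N3/N1 − 1)/2 = (16/3 − 1)/2 = 13/6
smallest multiple with N1 ≥ 12 and N2 ≥ 10: k = 2  ⇒  N1 = 2·6 = 12, N2 = 2·13 = 26 (N1 ≤ 40, N2 ≤ 30, N2 ≠ N1 ✓), N3 = 12 + 2·26 = 64
check: −N1/N3 with N1 = 12, N3 = 64 gives -3/16; |achieved − target| = 0 ≤ 3/1600 ✓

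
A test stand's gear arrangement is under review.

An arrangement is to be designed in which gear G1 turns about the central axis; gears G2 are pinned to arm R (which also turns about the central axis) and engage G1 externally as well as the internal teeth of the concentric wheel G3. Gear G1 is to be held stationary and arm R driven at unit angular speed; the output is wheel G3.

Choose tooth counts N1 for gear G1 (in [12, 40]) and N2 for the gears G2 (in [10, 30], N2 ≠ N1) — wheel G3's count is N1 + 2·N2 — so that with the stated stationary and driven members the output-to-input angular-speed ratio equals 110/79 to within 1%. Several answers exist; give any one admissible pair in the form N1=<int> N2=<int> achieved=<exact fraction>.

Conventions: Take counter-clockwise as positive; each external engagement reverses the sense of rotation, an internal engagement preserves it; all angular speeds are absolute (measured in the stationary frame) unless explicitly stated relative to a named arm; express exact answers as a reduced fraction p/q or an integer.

planetary set to be sized for 110/79 (Willis relation)
Willis with ω_sun = 0: ω_ring/ω_arm = (N1+N3)/N3; set equal to 110/79  ⇒  N3/N1 = 1/(110/79 − 1) = 79/31
N3 = N1 + 2·N2  ⇒  N2/N1 = (N3/N1 − 1)/2 = (79/31 − 1)/2 = 24/31
smallest multiple with N1 ≥ 12 and N2 ≥ 10: k = 1  ⇒  N1 = 1·31 = 31, N2 = 1·24 = 24 (N1 ≤ 40, N2 ≤ 30, N2 ≠ N1 ✓), N3 = 31 + 2·24 = 79
check: (N1+N3)/N3 with N1 = 31, N3 = 79 gives 110/79; |achieved − target| = 0 ≤ 11/790 ✓

N1=31 N2=24 achieved=110/79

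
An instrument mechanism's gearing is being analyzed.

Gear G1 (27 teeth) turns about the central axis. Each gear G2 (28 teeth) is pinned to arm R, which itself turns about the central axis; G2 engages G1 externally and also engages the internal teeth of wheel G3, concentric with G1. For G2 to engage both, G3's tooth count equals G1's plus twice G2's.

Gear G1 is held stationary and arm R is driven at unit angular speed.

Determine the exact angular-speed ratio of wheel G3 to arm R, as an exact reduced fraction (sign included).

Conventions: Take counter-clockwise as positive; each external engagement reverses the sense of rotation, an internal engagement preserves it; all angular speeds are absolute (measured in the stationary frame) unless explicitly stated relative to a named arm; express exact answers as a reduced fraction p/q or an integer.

planetary set (27T centre, 28T on arm, 83T internal) — Willis relation
ring teeth: 27 + 2·28 = 83
27(ω_sun−ω_arm) = −83(ω_ring−ω_arm),  ω_sun = 0, ω_arm = 1
ω_ring = 1 − (27/83)(0−1) = 110/83
ω_out/ω_in = 110/83

110/83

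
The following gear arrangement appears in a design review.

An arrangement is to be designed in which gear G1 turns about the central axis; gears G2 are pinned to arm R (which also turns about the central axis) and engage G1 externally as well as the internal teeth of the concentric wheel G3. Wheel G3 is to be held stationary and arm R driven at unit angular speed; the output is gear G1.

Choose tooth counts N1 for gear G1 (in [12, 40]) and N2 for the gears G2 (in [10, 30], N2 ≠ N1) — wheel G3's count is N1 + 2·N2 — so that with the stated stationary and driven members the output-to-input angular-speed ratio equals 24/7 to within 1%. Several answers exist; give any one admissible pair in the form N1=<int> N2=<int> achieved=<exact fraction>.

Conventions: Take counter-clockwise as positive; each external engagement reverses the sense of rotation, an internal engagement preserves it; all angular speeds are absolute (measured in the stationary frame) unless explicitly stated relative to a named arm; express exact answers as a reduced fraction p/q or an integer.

N1=14 N2=10 achieved=24/7

class = planetary set [ratio 24/7 wanted; Willis about the carrier]
Willis with ω_ring = 0: ω_sun/ω_arm = (N1+N3)/N1; set equal to 24/7  ⇒  N3/N1 = 24/7 − 1 = 17/7
N3 = N1 + 2·N2  ⇒  N2/N1 = (N3/N1 − 1)/2 = (17/7 − 1)/2 = 5/7
smallest multiple with N1 ≥ 12 and N2 ≥ 10: k = 2  ⇒  N1 = 2·7 = 14, N2 = 2·5 = 10 (N1 ≤ 40, N2 ≤ 30, N2 ≠ N1 ✓), N3 = 14 + 2·10 = 34
check: (N1+N3)/N1 with N1 = 14, N3 = 34 gives 24/7; |achieved − target| = 0 ≤ 6/175 ✓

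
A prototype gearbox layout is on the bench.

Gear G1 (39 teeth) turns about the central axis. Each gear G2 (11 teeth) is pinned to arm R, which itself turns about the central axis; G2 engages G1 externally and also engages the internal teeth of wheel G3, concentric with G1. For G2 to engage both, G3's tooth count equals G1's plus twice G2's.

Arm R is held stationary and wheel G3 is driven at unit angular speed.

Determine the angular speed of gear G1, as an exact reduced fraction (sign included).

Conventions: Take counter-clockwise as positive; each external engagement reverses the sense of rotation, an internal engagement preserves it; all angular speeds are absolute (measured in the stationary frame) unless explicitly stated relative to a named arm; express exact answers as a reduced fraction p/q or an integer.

-61/39

planetary set (39T centre, 11T on arm, 61T internal) — Willis relation
ring teeth: 39 + 2·11 = 61
39(ω_sun−ω_arm) = −61(ω_ring−ω_arm),  ω_arm = 0, ω_ring = 1
ω_sun = 0 − (61/39)(1−0) = -61/39
exact speed ratio = -61/39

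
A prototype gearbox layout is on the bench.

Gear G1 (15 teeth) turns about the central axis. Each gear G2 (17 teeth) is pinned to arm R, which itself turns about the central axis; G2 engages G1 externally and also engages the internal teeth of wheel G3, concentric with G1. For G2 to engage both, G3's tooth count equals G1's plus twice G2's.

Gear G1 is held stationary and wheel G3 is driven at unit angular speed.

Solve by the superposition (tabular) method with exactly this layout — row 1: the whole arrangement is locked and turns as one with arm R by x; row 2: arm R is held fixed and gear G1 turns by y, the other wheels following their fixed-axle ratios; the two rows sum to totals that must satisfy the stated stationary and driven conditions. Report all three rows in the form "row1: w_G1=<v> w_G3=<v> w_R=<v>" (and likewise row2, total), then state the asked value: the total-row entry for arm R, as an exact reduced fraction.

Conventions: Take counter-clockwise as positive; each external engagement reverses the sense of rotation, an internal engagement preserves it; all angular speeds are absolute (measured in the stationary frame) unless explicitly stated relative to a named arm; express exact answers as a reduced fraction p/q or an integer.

row1: w_G1=49/64 w_G3=49/64 w_R=49/64
row2: w_G1=-49/64 w_G3=15/64 w_R=0
total: w_G1=0 w_G3=1 w_R=49/64
asked value: 49/64

class = planetary set [G3 = 15+2·17 = 49; Willis about the carrier]
row 1: whole set turns with the arm by x
superposition row 2 [arm held]: sun y, ring −(15/49)·y, arm 0
boundary: total ω_sun = x + y = 0 and total ω_ring = x − (15/49)·y = 1  ⇒  y = -49/64, x = 49/64
row 2 ring = −(15/49)·(-49/64) = 15/64
totals (row 1 + row 2): sun 49/64 + (-49/64) = 0, ring 49/64 + 15/64 = 1, arm 49/64 + 0 = 49/64
asked cell (total, arm) = 49/64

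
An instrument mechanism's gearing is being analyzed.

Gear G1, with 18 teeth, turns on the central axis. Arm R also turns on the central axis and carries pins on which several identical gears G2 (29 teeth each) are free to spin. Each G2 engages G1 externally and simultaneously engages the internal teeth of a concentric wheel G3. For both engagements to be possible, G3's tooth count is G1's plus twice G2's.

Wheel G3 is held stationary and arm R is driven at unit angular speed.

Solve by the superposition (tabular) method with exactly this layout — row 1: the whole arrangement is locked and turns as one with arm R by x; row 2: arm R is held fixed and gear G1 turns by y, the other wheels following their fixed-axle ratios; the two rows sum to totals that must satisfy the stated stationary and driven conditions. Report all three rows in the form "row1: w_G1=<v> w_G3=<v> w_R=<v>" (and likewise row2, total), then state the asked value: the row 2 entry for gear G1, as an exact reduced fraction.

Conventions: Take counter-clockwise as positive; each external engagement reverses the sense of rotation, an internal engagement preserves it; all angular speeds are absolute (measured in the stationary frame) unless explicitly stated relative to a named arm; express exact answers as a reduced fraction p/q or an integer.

row1: w_G1=1 w_G3=1 w_R=1
row2: w_G1=38/9 w_G3=-1 w_R=0
total: w_G1=47/9 w_G3=0 w_R=1
asked value: 38/9

class = planetary set [G3 = 18+2·29 = 76; Willis about the carrier]
superposition row 1 [locked train]: every member turns x
row 2: sun turns y, ring = −(18/76)·y, arm 0
boundary: total ω_ring = x − (18/76)·y = 0 and total ω_arm = x = 1  ⇒  y = 38/9, x = 1
row 2 ring = −(18/76)·38/9 = -1
totals (row 1 + row 2): sun 1 + 38/9 = 47/9, ring 1 + (-1) = 0, arm 1 + 0 = 1
asked cell (row2, sun) = 38/9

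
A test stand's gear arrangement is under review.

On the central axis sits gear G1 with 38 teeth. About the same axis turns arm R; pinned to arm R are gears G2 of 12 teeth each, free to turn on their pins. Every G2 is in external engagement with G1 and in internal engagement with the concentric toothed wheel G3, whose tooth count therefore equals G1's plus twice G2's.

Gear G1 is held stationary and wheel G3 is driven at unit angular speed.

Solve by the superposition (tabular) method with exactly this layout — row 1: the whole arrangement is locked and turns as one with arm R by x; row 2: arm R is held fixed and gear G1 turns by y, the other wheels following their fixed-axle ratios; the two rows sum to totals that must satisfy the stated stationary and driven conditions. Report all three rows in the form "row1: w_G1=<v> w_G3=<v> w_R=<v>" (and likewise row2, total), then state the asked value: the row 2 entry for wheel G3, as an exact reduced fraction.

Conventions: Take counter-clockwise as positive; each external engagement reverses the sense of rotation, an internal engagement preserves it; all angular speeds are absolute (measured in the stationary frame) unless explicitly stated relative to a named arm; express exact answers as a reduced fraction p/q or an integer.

row1: w_G1=31/50 w_G3=31/50 w_R=31/50
row2: w_G1=-31/50 w_G3=19/50 w_R=0
total: w_G1=0 w_G3=1 w_R=31/50
asked value: 19/50

recognized (axles ride arm R): planetary set, 38/12/62 teeth
superposition row 1 [locked train]: every member turns x
row 2 (arm held, sun turns y): ω_ring = −(38/62)·y, ω_arm = 0
boundary: total ω_sun = x + y = 0 and total ω_ring = x − (38/62)·y = 1  ⇒  y = -31/50, x = 31/50
row 2 ring = −(38/62)·(-31/50) = 19/50
totals (row 1 + row 2): sun 31/50 + (-31/50) = 0, ring 31/50 + 19/50 = 1, arm 31/50 + 0 = 31/50
asked cell (row2, ring) = 19/50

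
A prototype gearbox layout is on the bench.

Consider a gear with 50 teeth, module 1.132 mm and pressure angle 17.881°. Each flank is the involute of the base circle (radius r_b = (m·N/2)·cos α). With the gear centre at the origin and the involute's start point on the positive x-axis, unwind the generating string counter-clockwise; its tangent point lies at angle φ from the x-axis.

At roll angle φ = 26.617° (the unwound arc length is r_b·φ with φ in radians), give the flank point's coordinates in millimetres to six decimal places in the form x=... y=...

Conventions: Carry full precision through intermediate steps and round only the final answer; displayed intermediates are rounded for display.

x=29.684291 y=0.880788

topology: single-mesh involute geometry — m = 1.132, N = 50
pitch radius r_p = m·N/2 = 1.132·50/2 = 28.300000
base radius r_b = r_p·cos α = 28.300000·cos 17.881° = 26.933005
roll angle φ = 26.617° = 0.46455429 rad
x = r_b·(cos φ + φ·sin φ) = 29.684291
y = r_b·(sin φ − φ·cos φ) = 0.880788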